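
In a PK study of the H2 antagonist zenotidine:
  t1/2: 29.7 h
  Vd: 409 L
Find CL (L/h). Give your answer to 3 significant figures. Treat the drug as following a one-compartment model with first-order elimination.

9.55 L/h

k = ln2 / t½ = 0.693147 / 29.7 = 0.02334 h⁻¹
CL = k × Vd = 0.02334 × 409 = 9.546 L/h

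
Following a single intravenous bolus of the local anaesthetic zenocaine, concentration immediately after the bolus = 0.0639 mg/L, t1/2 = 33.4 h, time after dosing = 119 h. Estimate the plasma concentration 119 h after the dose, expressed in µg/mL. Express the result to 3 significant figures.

0.00541 µg/mL

k = ln2 / t½ = 0.693147 / 33.4 = 0.02075 h⁻¹
C = C₀ · e^(−k·t) = 0.06390 × e^(−0.02075 × 119)
  = 0.06390 × 0.08465 = 0.005409 mg/L
(0.005409 mg/L = 0.005409 µg/mL)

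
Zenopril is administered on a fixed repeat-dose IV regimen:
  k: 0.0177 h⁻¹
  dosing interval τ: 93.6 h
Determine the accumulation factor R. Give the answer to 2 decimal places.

1.24

e^(−kτ) = e^(−0.01770 × 93.6) = 0.1908
Accumulation ratio R = 1 / (1 − e^(−kτ)) = 1 / (1 − 0.1908) = 1.236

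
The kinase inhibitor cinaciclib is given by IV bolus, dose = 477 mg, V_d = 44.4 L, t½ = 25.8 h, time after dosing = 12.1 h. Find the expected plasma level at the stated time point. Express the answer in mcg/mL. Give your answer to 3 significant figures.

C₀ = Dose / Vd = 477.0 / 44.4 = 10.74 mg/L
k = ln2 / t½ = 0.693147 / 25.8 = 0.02687 h⁻¹
C = C₀ · e^(−k·t) = 10.74 × e^(−0.02687 × 12.1)
  = 10.74 × 0.7224 = 7.759 mg/L
(7.759 mg/L = 7.759 mcg/mL)

7.76 mcg/mL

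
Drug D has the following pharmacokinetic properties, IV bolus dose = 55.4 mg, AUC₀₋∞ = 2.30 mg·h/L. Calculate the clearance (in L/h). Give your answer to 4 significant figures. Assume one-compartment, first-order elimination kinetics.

24.09 L/h

CL = Dose / AUC = 55.4 / 2.30 = 24.09 L/h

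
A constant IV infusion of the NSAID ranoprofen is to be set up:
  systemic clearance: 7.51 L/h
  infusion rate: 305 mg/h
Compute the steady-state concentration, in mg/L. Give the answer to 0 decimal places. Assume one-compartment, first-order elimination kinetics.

41 mg/L

At steady state Css = R₀ / CL = 305 / 7.510 = 40.61 mg/L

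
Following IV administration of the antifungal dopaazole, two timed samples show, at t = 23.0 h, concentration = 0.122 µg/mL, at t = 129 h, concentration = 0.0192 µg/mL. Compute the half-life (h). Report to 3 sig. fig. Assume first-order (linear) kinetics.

k = ln(C₁/C₂) / (t₂ − t₁) = ln(0.122/0.0192) / (129 − 23.0)
  = 1.849 / 106.0 = 0.01744 h⁻¹
t½ = ln2 / k = 0.693147 / 0.01744 = 39.74 h

39.7 h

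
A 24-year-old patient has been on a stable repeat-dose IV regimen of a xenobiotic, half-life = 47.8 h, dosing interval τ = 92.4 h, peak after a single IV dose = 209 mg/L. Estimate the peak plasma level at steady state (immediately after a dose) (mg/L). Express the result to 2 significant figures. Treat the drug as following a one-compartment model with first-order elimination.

k = ln2 / t½ = 0.693147 / 47.8 = 0.01450 h⁻¹
e^(−kτ) = e^(−0.01450 × 92.4) = 0.2619
Accumulation ratio R = 1 / (1 − e^(−kτ)) = 1 / (1 − 0.2619) = 1.355
Steady-state peak = C₀ × R = 209 × 1.355 = 283.2 mg/L

280 mg/L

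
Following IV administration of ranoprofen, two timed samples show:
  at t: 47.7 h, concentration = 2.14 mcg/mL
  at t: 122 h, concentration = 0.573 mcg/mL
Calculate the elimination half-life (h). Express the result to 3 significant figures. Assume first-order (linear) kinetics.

k = ln(C₁/C₂) / (t₂ − t₁) = ln(2.14/0.573) / (122 − 47.7)
  = 1.318 / 74.30 = 0.01774 h⁻¹
t½ = ln2 / k = 0.693147 / 0.01774 = 39.07 h

39.1 h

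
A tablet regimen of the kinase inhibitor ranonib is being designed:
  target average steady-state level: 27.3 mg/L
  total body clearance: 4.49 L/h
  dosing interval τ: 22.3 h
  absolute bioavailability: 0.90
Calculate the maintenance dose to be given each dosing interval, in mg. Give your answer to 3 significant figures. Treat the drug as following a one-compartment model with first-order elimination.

At steady state, F × (Dose/τ) = Css × CL.
Dose = Css × CL × τ / F = 27.3 × 4.490 × 22.3 / 0.90 = 3037 mg

3040 mg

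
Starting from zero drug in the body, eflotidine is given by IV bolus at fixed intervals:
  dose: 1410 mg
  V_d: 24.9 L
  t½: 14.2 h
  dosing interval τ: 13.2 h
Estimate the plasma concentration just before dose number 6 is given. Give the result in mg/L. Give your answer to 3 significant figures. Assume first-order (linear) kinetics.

C₀ per dose = Dose / Vd = 1410 / 24.9 = 56.63 mg/L
k = ln2 / t½ = 0.693147 / 14.2 = 0.04881 h⁻¹
Fraction remaining after one interval: r = e^(−kτ) = e^(−0.04881 × 13.2) = 0.5250
Before dose 6, 5 doses have been given (aged 1τ, 2τ, 3τ, 4τ, 5τ).
C_trough = C₀ × (r + r² + … + r^5) = C₀ × r(1−r^5)/(1−r)
        = 56.63 × 0.5250 × (1 − 0.03988) / (1 − 0.5250) = 60.09 mg/L

60.1 mg/L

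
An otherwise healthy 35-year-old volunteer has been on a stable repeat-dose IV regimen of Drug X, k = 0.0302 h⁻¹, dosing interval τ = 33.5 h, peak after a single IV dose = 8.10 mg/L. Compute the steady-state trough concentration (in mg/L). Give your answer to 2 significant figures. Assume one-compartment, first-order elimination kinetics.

e^(−kτ) = e^(−0.03020 × 33.5) = 0.3636
Accumulation ratio R = 1 / (1 − e^(−kτ)) = 1 / (1 − 0.3636) = 1.571
Steady-state trough = C₀ × R × e^(−kτ) = 8.10 × 1.571 × 0.3636 = 4.627 mg/L

4.6 mg/L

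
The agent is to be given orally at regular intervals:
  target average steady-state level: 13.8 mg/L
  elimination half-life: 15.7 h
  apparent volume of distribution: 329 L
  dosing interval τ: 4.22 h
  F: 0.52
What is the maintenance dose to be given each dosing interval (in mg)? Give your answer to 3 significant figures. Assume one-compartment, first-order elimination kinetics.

k = ln2 / t½ = 0.693147 / 15.7 = 0.04415 h⁻¹
CL = k × Vd = 0.04415 × 329 = 14.53 L/h
At steady state, F × (Dose/τ) = Css × CL.
Dose = Css × CL × τ / F = 13.8 × 14.53 × 4.22 / 0.52 = 1627 mg

1630 mg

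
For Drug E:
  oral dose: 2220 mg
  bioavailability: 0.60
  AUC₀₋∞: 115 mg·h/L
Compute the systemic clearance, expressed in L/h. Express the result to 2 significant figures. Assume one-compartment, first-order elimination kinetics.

12 L/h

CL = F·Dose / AUC = 0.60 × 2220 / 115 = 11.58 L/h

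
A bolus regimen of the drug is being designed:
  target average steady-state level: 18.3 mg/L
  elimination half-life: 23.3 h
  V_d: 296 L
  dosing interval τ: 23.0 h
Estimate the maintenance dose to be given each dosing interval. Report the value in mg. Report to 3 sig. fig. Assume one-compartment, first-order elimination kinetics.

k = ln2 / t½ = 0.693147 / 23.3 = 0.02975 h⁻¹
CL = k × Vd = 0.02975 × 296 = 8.806 L/h
At steady state, Dose/τ = Css × CL.
Dose = Css × CL × τ = 18.3 × 8.806 × 23.0 = 3706 mg

3710 mg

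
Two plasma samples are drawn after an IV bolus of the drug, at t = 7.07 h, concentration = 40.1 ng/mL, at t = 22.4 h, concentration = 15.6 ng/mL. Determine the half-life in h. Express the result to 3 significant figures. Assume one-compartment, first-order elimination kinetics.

k = ln(C₁/C₂) / (t₂ − t₁) = ln(40.1/15.6) / (22.4 − 7.07)
  = 0.9441 / 15.33 = 0.06159 h⁻¹
t½ = ln2 / k = 0.693147 / 0.06159 = 11.25 h

11.3 h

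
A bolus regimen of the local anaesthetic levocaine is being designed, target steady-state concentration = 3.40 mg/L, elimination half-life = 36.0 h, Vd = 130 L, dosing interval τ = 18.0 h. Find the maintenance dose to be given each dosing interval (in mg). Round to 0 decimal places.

k = ln2 / t½ = 0.693147 / 36.0 = 0.01925 h⁻¹
CL = k × Vd = 0.01925 × 130 = 2.503 L/h
At steady state, Dose/τ = Css × CL.
Dose = Css × CL × τ = 3.40 × 2.503 × 18.0 = 153.2 mg

153 mg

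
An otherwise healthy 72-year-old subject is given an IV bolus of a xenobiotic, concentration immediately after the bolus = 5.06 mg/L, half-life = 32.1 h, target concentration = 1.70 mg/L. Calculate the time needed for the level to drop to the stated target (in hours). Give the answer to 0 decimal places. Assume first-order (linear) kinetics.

51 h

k = ln2 / t½ = 0.693147 / 32.1 = 0.02159 h⁻¹
t = ln(C₀ / C) / k = ln(5.060 / 1.70) / 0.02159
  = ln(2.976) / 0.02159 = 1.091 / 0.02159 = 50.53 h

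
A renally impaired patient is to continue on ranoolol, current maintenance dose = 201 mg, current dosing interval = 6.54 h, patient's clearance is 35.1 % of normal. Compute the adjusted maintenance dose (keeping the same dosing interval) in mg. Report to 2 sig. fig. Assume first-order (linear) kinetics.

71 mg

To keep the same average steady-state level, dosing rate must scale with clearance.
CL ratio = 35.1 / 100 = 0.3510
New dose (same interval) = 201 × 0.3510 = 70.55 mg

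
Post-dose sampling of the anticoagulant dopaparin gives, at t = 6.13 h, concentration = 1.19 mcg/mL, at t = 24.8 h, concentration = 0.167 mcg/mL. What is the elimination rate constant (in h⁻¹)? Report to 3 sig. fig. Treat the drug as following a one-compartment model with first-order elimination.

k = ln(C₁/C₂) / (t₂ − t₁) = ln(1.19/0.167) / (24.8 − 6.13)
  = 1.964 / 18.67 = 0.1052 h⁻¹

0.105 h⁻¹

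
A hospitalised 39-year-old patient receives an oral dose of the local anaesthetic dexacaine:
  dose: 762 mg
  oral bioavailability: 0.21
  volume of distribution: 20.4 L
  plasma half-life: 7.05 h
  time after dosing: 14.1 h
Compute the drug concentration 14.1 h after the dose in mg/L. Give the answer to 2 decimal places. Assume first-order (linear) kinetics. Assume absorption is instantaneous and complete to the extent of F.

1.96 mg/L

Amount reaching circulation = F × Dose = 0.21 × 762.0 = 160.0 mg
C₀ = F·Dose / Vd = 160.0 / 20.4 = 7.843 mg/L
k = ln2 / t½ = 0.693147 / 7.05 = 0.09832 h⁻¹
C = C₀ · e^(−k·t) = 7.843 × e^(−0.09832 × 14.1)
  = 7.843 × 0.2500 = 1.961 mg/L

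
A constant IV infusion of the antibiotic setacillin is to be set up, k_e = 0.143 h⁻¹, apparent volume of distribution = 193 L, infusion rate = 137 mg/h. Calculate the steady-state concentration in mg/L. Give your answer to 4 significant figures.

4.964 mg/L

CL = k × Vd = 0.1430 × 193 = 27.60 L/h
At steady state Css = R₀ / CL = 137 / 27.60 = 4.964 mg/L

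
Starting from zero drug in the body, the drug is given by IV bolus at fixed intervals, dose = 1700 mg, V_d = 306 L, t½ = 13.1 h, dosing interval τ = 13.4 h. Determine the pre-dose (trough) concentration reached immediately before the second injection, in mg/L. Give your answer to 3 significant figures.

2.73 mg/L

C₀ per dose = Dose / Vd = 1700 / 306 = 5.556 mg/L
k = ln2 / t½ = 0.693147 / 13.1 = 0.05291 h⁻¹
Fraction remaining after one interval: r = e^(−kτ) = e^(−0.05291 × 13.4) = 0.4921
Before dose 2, 1 dose has been given (aged 1τ).
C_trough = C₀ × r = 5.556 × 0.4921 = 2.734 mg/L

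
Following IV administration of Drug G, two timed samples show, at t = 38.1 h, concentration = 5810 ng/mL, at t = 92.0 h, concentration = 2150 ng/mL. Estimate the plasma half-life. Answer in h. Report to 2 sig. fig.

k = ln(C₁/C₂) / (t₂ − t₁) = ln(5810/2150) / (92.0 − 38.1)
  = 0.9941 / 53.90 = 0.01844 h⁻¹
t½ = ln2 / k = 0.693147 / 0.01844 = 37.59 h

38 h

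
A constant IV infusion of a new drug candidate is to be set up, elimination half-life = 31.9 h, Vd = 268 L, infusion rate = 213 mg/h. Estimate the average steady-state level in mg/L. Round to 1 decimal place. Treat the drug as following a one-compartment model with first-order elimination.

k = ln2 / t½ = 0.693147 / 31.9 = 0.02173 h⁻¹
CL = k × Vd = 0.02173 × 268 = 5.824 L/h
At steady state Css = R₀ / CL = 213 / 5.824 = 36.57 mg/L

36.6 mg/L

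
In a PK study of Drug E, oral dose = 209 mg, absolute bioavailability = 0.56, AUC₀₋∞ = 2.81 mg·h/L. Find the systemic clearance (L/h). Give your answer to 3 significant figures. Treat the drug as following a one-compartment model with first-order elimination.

CL = F·Dose / AUC = 0.56 × 209 / 2.81 = 41.65 L/h

41.7 L/h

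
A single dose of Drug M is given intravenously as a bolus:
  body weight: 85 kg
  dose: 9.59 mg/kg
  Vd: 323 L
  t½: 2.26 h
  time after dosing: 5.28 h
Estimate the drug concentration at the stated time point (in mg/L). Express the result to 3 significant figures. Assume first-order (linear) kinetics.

Total dose = 9.59 × 85 = 815.2 mg
C₀ = Dose / Vd = 815.2 / 323 = 2.524 mg/L
k = ln2 / t½ = 0.693147 / 2.26 = 0.3067 h⁻¹
C = C₀ · e^(−k·t) = 2.524 × e^(−0.3067 × 5.28)
  = 2.524 × 0.1980 = 0.4998 mg/L

0.500 mg/L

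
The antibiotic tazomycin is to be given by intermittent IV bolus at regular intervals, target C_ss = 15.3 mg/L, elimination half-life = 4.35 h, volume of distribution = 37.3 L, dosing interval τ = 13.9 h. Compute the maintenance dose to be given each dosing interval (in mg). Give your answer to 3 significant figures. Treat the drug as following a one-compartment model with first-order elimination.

k = ln2 / t½ = 0.693147 / 4.35 = 0.1593 h⁻¹
CL = k × Vd = 0.1593 × 37.3 = 5.942 L/h
At steady state, Dose/τ = Css × CL.
Dose = Css × CL × τ = 15.3 × 5.942 × 13.9 = 1264 mg

1260 mg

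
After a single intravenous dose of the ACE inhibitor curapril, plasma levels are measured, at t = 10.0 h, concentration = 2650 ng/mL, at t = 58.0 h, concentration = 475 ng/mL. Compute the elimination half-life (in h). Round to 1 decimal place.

19.4 h

k = ln(C₁/C₂) / (t₂ − t₁) = ln(2650/475) / (58.0 − 10.0)
  = 1.719 / 48.00 = 0.03581 h⁻¹
t½ = ln2 / k = 0.693147 / 0.03581 = 19.36 h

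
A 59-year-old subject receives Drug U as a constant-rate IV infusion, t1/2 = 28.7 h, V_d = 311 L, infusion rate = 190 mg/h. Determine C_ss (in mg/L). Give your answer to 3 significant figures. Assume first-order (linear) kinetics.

25.3 mg/L

k = ln2 / t½ = 0.693147 / 28.7 = 0.02415 h⁻¹
CL = k × Vd = 0.02415 × 311 = 7.511 L/h
At steady state Css = R₀ / CL = 190 / 7.511 = 25.30 mg/L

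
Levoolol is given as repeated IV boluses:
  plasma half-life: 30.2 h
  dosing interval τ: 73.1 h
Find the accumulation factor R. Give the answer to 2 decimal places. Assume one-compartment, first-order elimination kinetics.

1.23

k = ln2 / t½ = 0.693147 / 30.2 = 0.02295 h⁻¹
e^(−kτ) = e^(−0.02295 × 73.1) = 0.1868
Accumulation ratio R = 1 / (1 − e^(−kτ)) = 1 / (1 − 0.1868) = 1.230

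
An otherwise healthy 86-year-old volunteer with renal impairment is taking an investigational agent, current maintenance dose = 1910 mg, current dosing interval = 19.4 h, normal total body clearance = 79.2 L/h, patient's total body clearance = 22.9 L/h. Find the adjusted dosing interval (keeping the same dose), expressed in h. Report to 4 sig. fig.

To keep the same average steady-state level, dosing rate must scale with clearance.
CL ratio = 22.9 / 79.2 = 0.2891
New interval (same dose) = 19.4 / 0.2891 = 67.10 h

67.10 h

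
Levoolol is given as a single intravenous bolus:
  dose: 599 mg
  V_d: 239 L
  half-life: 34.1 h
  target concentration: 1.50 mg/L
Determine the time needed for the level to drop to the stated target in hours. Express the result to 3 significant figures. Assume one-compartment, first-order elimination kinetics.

25.3 h

C₀ = Dose / Vd = 599.0 / 239 = 2.506 mg/L
k = ln2 / t½ = 0.693147 / 34.1 = 0.02033 h⁻¹
t = ln(C₀ / C) / k = ln(2.506 / 1.50) / 0.02033
  = ln(1.671) / 0.02033 = 0.5134 / 0.02033 = 25.25 h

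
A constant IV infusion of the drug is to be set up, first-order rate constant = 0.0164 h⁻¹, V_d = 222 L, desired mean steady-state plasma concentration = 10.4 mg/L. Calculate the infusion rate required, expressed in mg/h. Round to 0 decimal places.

38 mg/h

CL = k × Vd = 0.01640 × 222 = 3.641 L/h
At steady state, infusion rate R₀ = Css × CL = 10.4 × 3.641 = 37.87 mg/h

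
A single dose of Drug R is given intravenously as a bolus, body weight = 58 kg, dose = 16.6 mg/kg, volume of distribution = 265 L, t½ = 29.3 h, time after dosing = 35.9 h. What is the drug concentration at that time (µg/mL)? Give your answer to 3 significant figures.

1.55 µg/mL

Total dose = 16.6 × 58 = 962.8 mg
C₀ = Dose / Vd = 962.8 / 265 = 3.633 mg/L
k = ln2 / t½ = 0.693147 / 29.3 = 0.02366 h⁻¹
C = C₀ · e^(−k·t) = 3.633 × e^(−0.02366 × 35.9)
  = 3.633 × 0.4277 = 1.554 mg/L
(1.554 mg/L = 1.554 µg/mL)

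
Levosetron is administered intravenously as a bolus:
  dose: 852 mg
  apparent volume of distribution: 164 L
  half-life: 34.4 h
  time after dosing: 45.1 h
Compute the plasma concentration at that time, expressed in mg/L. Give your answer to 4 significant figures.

2.094 mg/L

C₀ = Dose / Vd = 852.0 / 164 = 5.195 mg/L
k = ln2 / t½ = 0.693147 / 34.4 = 0.02015 h⁻¹
C = C₀ · e^(−k·t) = 5.195 × e^(−0.02015 × 45.1)
  = 5.195 × 0.4030 = 2.094 mg/L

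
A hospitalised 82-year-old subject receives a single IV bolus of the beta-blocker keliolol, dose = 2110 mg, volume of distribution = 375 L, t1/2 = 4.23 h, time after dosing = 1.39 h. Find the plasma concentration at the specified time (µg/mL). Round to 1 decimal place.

C₀ = Dose / Vd = 2110 / 375 = 5.627 mg/L
k = ln2 / t½ = 0.693147 / 4.23 = 0.1639 h⁻¹
C = C₀ · e^(−k·t) = 5.627 × e^(−0.1639 × 1.39)
  = 5.627 × 0.7963 = 4.481 mg/L
(4.481 mg/L = 4.481 µg/mL)

4.5 µg/mL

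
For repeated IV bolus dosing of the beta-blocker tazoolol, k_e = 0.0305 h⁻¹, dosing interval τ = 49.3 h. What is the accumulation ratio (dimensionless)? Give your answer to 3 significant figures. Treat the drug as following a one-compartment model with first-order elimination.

1.29

e^(−kτ) = e^(−0.03050 × 49.3) = 0.2223
Accumulation ratio R = 1 / (1 − e^(−kτ)) = 1 / (1 − 0.2223) = 1.286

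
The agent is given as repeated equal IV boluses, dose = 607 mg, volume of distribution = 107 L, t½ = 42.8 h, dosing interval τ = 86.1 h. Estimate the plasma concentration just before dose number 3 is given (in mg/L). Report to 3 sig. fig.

C₀ per dose = Dose / Vd = 607 / 107 = 5.673 mg/L
k = ln2 / t½ = 0.693147 / 42.8 = 0.01620 h⁻¹
Fraction remaining after one interval: r = e^(−kτ) = e^(−0.01620 × 86.1) = 0.2479
Before dose 3, 2 doses have been given (aged 1τ, 2τ).
C_trough = C₀ × (r + r²) = 5.673 × (0.2479 + 0.06145) = 1.755 mg/L

1.76 mg/L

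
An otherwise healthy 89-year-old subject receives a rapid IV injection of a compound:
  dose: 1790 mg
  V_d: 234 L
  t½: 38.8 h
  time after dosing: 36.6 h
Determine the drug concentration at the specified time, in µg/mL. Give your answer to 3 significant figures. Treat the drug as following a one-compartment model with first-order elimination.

C₀ = Dose / Vd = 1790 / 234 = 7.650 mg/L
k = ln2 / t½ = 0.693147 / 38.8 = 0.01786 h⁻¹
C = C₀ · e^(−k·t) = 7.650 × e^(−0.01786 × 36.6)
  = 7.650 × 0.5201 = 3.979 mg/L
(3.979 mg/L = 3.979 µg/mL)

3.98 µg/mL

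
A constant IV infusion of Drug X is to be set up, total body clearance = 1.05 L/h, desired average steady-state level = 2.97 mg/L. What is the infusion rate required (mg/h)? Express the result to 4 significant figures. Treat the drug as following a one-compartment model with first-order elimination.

At steady state, infusion rate R₀ = Css × CL = 2.97 × 1.050 = 3.119 mg/h

3.119 mg/h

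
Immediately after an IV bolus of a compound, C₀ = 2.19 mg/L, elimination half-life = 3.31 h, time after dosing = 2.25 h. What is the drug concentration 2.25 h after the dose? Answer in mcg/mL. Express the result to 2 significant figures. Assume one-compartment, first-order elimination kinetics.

k = ln2 / t½ = 0.693147 / 3.31 = 0.2094 h⁻¹
C = C₀ · e^(−k·t) = 2.190 × e^(−0.2094 × 2.25)
  = 2.190 × 0.6243 = 1.367 mg/L
(1.367 mg/L = 1.367 mcg/mL)

1.4 mcg/mL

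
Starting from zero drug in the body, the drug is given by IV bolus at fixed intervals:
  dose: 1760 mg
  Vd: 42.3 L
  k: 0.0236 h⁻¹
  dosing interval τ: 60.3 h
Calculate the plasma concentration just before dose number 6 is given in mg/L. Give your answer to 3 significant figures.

C₀ per dose = Dose / Vd = 1760 / 42.3 = 41.61 mg/L
Fraction remaining after one interval: r = e^(−kτ) = e^(−0.02360 × 60.3) = 0.2410
Before dose 6, 5 doses have been given (aged 1τ, 2τ, 3τ, 4τ, 5τ).
C_trough = C₀ × (r + r² + … + r^5) = C₀ × r(1−r^5)/(1−r)
        = 41.61 × 0.2410 × (1 − 0.0008130) / (1 − 0.2410) = 13.20 mg/L

13.2 mg/L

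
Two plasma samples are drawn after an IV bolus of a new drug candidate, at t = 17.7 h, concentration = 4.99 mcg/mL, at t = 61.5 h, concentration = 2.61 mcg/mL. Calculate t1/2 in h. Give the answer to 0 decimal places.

k = ln(C₁/C₂) / (t₂ − t₁) = ln(4.99/2.61) / (61.5 − 17.7)
  = 0.6481 / 43.80 = 0.01480 h⁻¹
t½ = ln2 / k = 0.693147 / 0.01480 = 46.83 h

47 h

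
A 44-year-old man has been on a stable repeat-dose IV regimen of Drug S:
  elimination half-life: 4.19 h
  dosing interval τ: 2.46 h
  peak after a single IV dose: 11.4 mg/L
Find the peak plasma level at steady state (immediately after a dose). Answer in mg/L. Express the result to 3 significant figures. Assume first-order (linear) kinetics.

34.1 mg/L

k = ln2 / t½ = 0.693147 / 4.19 = 0.1654 h⁻¹
e^(−kτ) = e^(−0.1654 × 2.46) = 0.6657
Accumulation ratio R = 1 / (1 − e^(−kτ)) = 1 / (1 − 0.6657) = 2.991
Steady-state peak = C₀ × R = 11.4 × 2.991 = 34.10 mg/L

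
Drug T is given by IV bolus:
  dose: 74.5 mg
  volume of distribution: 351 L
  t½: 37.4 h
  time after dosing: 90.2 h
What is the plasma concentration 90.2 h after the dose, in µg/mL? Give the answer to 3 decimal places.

C₀ = Dose / Vd = 74.50 / 351 = 0.2123 mg/L
k = ln2 / t½ = 0.693147 / 37.4 = 0.01853 h⁻¹
C = C₀ · e^(−k·t) = 0.2123 × e^(−0.01853 × 90.2)
  = 0.2123 × 0.1880 = 0.03991 mg/L
(0.03991 mg/L = 0.03991 µg/mL)

0.040 µg/mL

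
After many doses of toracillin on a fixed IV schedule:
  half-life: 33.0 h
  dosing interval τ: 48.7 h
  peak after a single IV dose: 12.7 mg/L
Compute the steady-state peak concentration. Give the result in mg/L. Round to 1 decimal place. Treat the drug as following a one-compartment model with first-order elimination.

19.8 mg/L

k = ln2 / t½ = 0.693147 / 33.0 = 0.02100 h⁻¹
e^(−kτ) = e^(−0.02100 × 48.7) = 0.3596
Accumulation ratio R = 1 / (1 − e^(−kτ)) = 1 / (1 − 0.3596) = 1.562
Steady-state peak = C₀ × R = 12.7 × 1.562 = 19.84 mg/L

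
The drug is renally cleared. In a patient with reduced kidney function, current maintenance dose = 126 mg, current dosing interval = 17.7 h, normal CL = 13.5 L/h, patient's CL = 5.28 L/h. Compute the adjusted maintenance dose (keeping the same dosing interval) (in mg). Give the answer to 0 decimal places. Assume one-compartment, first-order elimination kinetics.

To keep the same average steady-state level, dosing rate must scale with clearance.
CL ratio = 5.28 / 13.5 = 0.3911
New dose (same interval) = 126 × 0.3911 = 49.28 mg

49 mg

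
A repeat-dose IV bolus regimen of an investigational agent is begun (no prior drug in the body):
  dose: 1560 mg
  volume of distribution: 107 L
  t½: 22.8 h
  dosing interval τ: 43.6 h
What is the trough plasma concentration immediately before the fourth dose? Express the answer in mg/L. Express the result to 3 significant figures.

5.18 mg/L

C₀ per dose = Dose / Vd = 1560 / 107 = 14.58 mg/L
k = ln2 / t½ = 0.693147 / 22.8 = 0.03040 h⁻¹
Fraction remaining after one interval: r = e^(−kτ) = e^(−0.03040 × 43.6) = 0.2657
Before dose 4, 3 doses have been given (aged 1τ, 2τ, 3τ).
C_trough = C₀ × (r + r² + … + r^3) = C₀ × r(1−r^3)/(1−r)
        = 14.58 × 0.2657 × (1 − 0.01876) / (1 − 0.2657) = 5.177 mg/L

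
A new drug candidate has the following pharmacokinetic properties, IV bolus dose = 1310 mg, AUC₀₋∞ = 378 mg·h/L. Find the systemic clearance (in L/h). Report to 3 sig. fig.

CL = Dose / AUC = 1310 / 378 = 3.466 L/h

3.47 L/h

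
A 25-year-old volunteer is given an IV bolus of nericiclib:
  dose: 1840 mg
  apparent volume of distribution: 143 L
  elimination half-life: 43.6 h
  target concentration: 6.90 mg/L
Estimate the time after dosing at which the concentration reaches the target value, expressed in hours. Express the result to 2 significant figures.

39 h

C₀ = Dose / Vd = 1840 / 143 = 12.87 mg/L
k = ln2 / t½ = 0.693147 / 43.6 = 0.01590 h⁻¹
t = ln(C₀ / C) / k = ln(12.87 / 6.90) / 0.01590
  = ln(1.865) / 0.01590 = 0.6233 / 0.01590 = 39.20 h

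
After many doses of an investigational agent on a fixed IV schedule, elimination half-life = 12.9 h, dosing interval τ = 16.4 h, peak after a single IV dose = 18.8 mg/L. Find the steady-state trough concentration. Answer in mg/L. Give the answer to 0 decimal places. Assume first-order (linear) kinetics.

13 mg/L

k = ln2 / t½ = 0.693147 / 12.9 = 0.05373 h⁻¹
e^(−kτ) = e^(−0.05373 × 16.4) = 0.4143
Accumulation ratio R = 1 / (1 − e^(−kτ)) = 1 / (1 − 0.4143) = 1.707
Steady-state trough = C₀ × R × e^(−kτ) = 18.8 × 1.707 × 0.4143 = 13.30 mg/L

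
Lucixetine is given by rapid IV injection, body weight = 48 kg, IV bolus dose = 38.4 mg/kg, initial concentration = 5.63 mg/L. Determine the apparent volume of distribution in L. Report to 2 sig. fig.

Dose = 38.4 × 48 = 1843 mg
Vd = Dose / C₀ = 1843 / 5.63 = 327.4 L

330 L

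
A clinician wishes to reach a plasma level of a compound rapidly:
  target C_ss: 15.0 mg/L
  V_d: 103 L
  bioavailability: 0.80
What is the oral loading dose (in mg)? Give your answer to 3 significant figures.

1930 mg

LD = Css × Vd / F = 15.0 × 103 / 0.80 = 1931 mg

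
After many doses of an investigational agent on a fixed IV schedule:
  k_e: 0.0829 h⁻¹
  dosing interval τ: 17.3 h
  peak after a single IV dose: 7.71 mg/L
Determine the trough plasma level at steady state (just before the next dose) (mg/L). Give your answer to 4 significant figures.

2.412 mg/L

e^(−kτ) = e^(−0.08290 × 17.3) = 0.2383
Accumulation ratio R = 1 / (1 − e^(−kτ)) = 1 / (1 − 0.2383) = 1.313
Steady-state trough = C₀ × R × e^(−kτ) = 7.71 × 1.313 × 0.2383 = 2.412 mg/L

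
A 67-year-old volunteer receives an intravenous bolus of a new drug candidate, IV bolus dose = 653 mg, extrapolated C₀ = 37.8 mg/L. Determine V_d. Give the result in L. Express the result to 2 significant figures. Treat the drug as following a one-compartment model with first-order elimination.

Vd = Dose / C₀ = 653.0 / 37.8 = 17.28 L

17 L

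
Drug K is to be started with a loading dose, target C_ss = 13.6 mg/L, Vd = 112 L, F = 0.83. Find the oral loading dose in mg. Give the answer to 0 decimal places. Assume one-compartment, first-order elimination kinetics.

1835 mg

LD = Css × Vd / F = 13.6 × 112 / 0.83 = 1835 mg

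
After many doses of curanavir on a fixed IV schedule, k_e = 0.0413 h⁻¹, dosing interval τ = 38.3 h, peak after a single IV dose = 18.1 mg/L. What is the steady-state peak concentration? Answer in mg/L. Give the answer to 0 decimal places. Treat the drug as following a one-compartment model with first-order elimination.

e^(−kτ) = e^(−0.04130 × 38.3) = 0.2056
Accumulation ratio R = 1 / (1 − e^(−kτ)) = 1 / (1 − 0.2056) = 1.259
Steady-state peak = C₀ × R = 18.1 × 1.259 = 22.79 mg/L

23 mg/L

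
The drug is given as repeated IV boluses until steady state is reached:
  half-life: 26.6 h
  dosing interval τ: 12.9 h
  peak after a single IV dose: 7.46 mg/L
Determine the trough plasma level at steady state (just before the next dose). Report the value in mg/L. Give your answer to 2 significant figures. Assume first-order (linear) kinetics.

k = ln2 / t½ = 0.693147 / 26.6 = 0.02606 h⁻¹
e^(−kτ) = e^(−0.02606 × 12.9) = 0.7145
Accumulation ratio R = 1 / (1 − e^(−kτ)) = 1 / (1 − 0.7145) = 3.503
Steady-state trough = C₀ × R × e^(−kτ) = 7.46 × 3.503 × 0.7145 = 18.67 mg/L

19 mg/L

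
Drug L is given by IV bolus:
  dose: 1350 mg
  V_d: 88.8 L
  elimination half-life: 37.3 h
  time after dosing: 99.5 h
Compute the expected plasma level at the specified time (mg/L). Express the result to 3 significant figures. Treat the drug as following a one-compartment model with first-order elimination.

C₀ = Dose / Vd = 1350 / 88.8 = 15.20 mg/L
k = ln2 / t½ = 0.693147 / 37.3 = 0.01858 h⁻¹
C = C₀ · e^(−k·t) = 15.20 × e^(−0.01858 × 99.5)
  = 15.20 × 0.1574 = 2.392 mg/L

2.39 mg/L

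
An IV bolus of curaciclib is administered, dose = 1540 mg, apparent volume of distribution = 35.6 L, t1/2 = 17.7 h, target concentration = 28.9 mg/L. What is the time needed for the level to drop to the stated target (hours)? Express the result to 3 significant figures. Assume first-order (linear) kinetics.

10.3 h

C₀ = Dose / Vd = 1540 / 35.6 = 43.26 mg/L
k = ln2 / t½ = 0.693147 / 17.7 = 0.03916 h⁻¹
t = ln(C₀ / C) / k = ln(43.26 / 28.9) / 0.03916
  = ln(1.497) / 0.03916 = 0.4035 / 0.03916 = 10.30 h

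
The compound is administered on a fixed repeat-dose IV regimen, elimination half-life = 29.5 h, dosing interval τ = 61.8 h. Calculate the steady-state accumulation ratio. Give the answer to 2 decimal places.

1.31

k = ln2 / t½ = 0.693147 / 29.5 = 0.02350 h⁻¹
e^(−kτ) = e^(−0.02350 × 61.8) = 0.2340
Accumulation ratio R = 1 / (1 − e^(−kτ)) = 1 / (1 − 0.2340) = 1.305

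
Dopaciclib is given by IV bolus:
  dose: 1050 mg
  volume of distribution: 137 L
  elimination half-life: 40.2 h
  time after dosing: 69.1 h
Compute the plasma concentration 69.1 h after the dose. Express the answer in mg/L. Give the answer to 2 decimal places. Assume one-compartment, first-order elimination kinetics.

2.33 mg/L

C₀ = Dose / Vd = 1050 / 137 = 7.664 mg/L
k = ln2 / t½ = 0.693147 / 40.2 = 0.01724 h⁻¹
C = C₀ · e^(−k·t) = 7.664 × e^(−0.01724 × 69.1)
  = 7.664 × 0.3038 = 2.328 mg/L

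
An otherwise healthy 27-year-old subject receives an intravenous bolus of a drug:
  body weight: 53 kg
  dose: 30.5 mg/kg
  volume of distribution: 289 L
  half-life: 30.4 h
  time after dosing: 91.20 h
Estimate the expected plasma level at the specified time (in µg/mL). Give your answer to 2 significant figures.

Total dose = 30.5 × 53 = 1617 mg
C₀ = Dose / Vd = 1617 / 289 = 5.595 mg/L
k = ln2 / t½ = 0.693147 / 30.4 = 0.02280 h⁻¹
t / t½ = 91.20 / 30.4 = 3 half-lives
C = C₀ × (1/2)^3 = 5.595 × 0.1250 = 0.6994 mg/L
(0.6994 mg/L = 0.6994 µg/mL)

0.70 µg/mL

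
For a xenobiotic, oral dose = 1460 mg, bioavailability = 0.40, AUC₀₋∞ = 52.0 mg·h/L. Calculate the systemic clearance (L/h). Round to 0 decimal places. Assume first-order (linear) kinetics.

11 L/h

CL = F·Dose / AUC = 0.40 × 1460 / 52.0 = 11.23 L/h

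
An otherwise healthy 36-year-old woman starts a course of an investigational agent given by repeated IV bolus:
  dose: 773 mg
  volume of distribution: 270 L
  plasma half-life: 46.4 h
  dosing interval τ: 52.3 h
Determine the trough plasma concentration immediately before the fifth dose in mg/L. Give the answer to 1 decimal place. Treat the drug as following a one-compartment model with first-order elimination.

C₀ per dose = Dose / Vd = 773 / 270 = 2.863 mg/L
k = ln2 / t½ = 0.693147 / 46.4 = 0.01494 h⁻¹
Fraction remaining after one interval: r = e^(−kτ) = e^(−0.01494 × 52.3) = 0.4578
Before dose 5, 4 doses have been given (aged 1τ, 2τ, 3τ, 4τ).
C_trough = C₀ × (r + r² + … + r^4) = C₀ × r(1−r^4)/(1−r)
        = 2.863 × 0.4578 × (1 − 0.04392) / (1 − 0.4578) = 2.311 mg/L

2.3 mg/L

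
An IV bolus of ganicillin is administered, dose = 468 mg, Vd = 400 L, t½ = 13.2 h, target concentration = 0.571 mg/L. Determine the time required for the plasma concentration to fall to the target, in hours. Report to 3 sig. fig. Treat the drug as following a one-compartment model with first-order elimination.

13.7 h

C₀ = Dose / Vd = 468.0 / 400 = 1.170 mg/L
k = ln2 / t½ = 0.693147 / 13.2 = 0.05251 h⁻¹
t = ln(C₀ / C) / k = ln(1.170 / 0.571) / 0.05251
  = ln(2.049) / 0.05251 = 0.7174 / 0.05251 = 13.66 h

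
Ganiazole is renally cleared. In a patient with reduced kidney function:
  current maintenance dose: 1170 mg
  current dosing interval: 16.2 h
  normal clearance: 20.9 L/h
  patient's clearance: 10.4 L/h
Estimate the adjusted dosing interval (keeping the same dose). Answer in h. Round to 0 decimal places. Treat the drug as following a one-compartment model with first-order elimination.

To keep the same average steady-state level, dosing rate must scale with clearance.
CL ratio = 10.4 / 20.9 = 0.4976
New interval (same dose) = 16.2 / 0.4976 = 32.56 h

33 h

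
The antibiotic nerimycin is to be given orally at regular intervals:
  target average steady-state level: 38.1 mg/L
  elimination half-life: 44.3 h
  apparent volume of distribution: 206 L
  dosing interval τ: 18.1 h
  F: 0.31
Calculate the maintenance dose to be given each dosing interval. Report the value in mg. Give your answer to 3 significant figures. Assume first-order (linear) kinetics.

k = ln2 / t½ = 0.693147 / 44.3 = 0.01565 h⁻¹
CL = k × Vd = 0.01565 × 206 = 3.224 L/h
At steady state, F × (Dose/τ) = Css × CL.
Dose = Css × CL × τ / F = 38.1 × 3.224 × 18.1 / 0.31 = 7172 mg

7170 mg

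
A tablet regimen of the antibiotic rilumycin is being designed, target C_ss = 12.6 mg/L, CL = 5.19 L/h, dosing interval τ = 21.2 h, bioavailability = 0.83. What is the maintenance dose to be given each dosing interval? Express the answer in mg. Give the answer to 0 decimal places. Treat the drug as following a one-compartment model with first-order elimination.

At steady state, F × (Dose/τ) = Css × CL.
Dose = Css × CL × τ / F = 12.6 × 5.190 × 21.2 / 0.83 = 1670 mg

1670 mg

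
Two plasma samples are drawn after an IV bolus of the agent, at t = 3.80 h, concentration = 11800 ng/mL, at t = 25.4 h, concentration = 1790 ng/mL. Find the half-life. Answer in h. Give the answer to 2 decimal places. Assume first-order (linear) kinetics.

k = ln(C₁/C₂) / (t₂ − t₁) = ln(11800/1790) / (25.4 − 3.80)
  = 1.886 / 21.60 = 0.08731 h⁻¹
t½ = ln2 / k = 0.693147 / 0.08731 = 7.939 h

7.94 h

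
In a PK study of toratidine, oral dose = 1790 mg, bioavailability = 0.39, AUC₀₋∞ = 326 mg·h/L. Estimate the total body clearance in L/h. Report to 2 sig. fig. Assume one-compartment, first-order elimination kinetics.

2.1 L/h

CL = F·Dose / AUC = 0.39 × 1790 / 326 = 2.141 L/h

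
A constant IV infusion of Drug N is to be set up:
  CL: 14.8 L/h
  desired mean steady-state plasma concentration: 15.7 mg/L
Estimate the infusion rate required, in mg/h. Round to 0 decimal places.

232 mg/h

At steady state, infusion rate R₀ = Css × CL = 15.7 × 14.80 = 232.4 mg/h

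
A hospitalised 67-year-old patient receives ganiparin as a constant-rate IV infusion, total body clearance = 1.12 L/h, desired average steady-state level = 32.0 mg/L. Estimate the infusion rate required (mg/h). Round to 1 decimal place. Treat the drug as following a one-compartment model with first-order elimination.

At steady state, infusion rate R₀ = Css × CL = 32.0 × 1.120 = 35.84 mg/h

35.8 mg/h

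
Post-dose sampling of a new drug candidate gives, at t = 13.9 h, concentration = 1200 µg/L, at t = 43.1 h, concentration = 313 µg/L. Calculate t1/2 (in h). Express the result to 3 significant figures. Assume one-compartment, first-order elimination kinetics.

15.1 h

k = ln(C₁/C₂) / (t₂ − t₁) = ln(1200/313) / (43.1 − 13.9)
  = 1.344 / 29.20 = 0.04603 h⁻¹
t½ = ln2 / k = 0.693147 / 0.04603 = 15.06 h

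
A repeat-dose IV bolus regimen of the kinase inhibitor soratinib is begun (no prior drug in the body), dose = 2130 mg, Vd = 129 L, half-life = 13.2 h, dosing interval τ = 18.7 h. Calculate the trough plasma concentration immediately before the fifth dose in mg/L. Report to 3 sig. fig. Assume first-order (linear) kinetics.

9.69 mg/L

C₀ per dose = Dose / Vd = 2130 / 129 = 16.51 mg/L
k = ln2 / t½ = 0.693147 / 13.2 = 0.05251 h⁻¹
Fraction remaining after one interval: r = e^(−kτ) = e^(−0.05251 × 18.7) = 0.3746
Before dose 5, 4 doses have been given (aged 1τ, 2τ, 3τ, 4τ).
C_trough = C₀ × (r + r² + … + r^4) = C₀ × r(1−r^4)/(1−r)
        = 16.51 × 0.3746 × (1 − 0.01969) / (1 − 0.3746) = 9.694 mg/L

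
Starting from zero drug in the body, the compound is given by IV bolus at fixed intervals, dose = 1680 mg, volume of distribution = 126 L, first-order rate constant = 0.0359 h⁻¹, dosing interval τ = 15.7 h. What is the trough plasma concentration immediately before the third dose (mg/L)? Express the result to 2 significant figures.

C₀ per dose = Dose / Vd = 1680 / 126 = 13.33 mg/L
Fraction remaining after one interval: r = e^(−kτ) = e^(−0.03590 × 15.7) = 0.5691
Before dose 3, 2 doses have been given (aged 1τ, 2τ).
C_trough = C₀ × (r + r²) = 13.33 × (0.5691 + 0.3239) = 11.90 mg/L

12 mg/L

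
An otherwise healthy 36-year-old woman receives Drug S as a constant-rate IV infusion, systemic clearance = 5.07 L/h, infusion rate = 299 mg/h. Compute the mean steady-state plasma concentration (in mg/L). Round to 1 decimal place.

At steady state Css = R₀ / CL = 299 / 5.070 = 58.97 mg/L

59.0 mg/L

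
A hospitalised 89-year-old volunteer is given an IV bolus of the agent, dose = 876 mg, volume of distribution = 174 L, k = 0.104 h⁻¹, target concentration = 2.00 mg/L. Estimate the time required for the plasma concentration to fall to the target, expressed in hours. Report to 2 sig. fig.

C₀ = Dose / Vd = 876.0 / 174 = 5.034 mg/L
t = ln(C₀ / C) / k = ln(5.034 / 2.00) / 0.1040
  = ln(2.517) / 0.1040 = 0.9231 / 0.1040 = 8.876 h

8.9 h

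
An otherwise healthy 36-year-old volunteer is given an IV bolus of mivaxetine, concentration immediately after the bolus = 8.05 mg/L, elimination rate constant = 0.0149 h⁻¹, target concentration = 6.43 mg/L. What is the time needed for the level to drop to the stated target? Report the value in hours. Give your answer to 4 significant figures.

15.08 h

t = ln(C₀ / C) / k = ln(8.050 / 6.43) / 0.01490
  = ln(1.252) / 0.01490 = 0.2247 / 0.01490 = 15.08 h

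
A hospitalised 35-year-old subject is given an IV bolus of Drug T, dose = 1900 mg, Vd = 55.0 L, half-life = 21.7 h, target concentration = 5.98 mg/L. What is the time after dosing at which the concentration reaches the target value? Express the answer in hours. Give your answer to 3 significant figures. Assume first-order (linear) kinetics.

C₀ = Dose / Vd = 1900 / 55.0 = 34.55 mg/L
k = ln2 / t½ = 0.693147 / 21.7 = 0.03194 h⁻¹
t = ln(C₀ / C) / k = ln(34.55 / 5.98) / 0.03194
  = ln(5.778) / 0.03194 = 1.754 / 0.03194 = 54.92 h

54.9 h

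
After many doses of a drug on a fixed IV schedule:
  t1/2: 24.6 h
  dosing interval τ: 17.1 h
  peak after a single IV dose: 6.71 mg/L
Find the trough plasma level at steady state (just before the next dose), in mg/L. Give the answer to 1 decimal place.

k = ln2 / t½ = 0.693147 / 24.6 = 0.02818 h⁻¹
e^(−kτ) = e^(−0.02818 × 17.1) = 0.6176
Accumulation ratio R = 1 / (1 − e^(−kτ)) = 1 / (1 − 0.6176) = 2.615
Steady-state trough = C₀ × R × e^(−kτ) = 6.71 × 2.615 × 0.6176 = 10.84 mg/L

10.8 mg/L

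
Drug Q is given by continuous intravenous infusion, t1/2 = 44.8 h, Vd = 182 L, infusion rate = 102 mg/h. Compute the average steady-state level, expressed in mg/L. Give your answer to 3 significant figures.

36.2 mg/L

k = ln2 / t½ = 0.693147 / 44.8 = 0.01547 h⁻¹
CL = k × Vd = 0.01547 × 182 = 2.816 L/h
At steady state Css = R₀ / CL = 102 / 2.816 = 36.22 mg/L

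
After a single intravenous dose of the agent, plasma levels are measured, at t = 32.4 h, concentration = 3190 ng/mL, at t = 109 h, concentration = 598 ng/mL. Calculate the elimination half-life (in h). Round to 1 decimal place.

k = ln(C₁/C₂) / (t₂ − t₁) = ln(3190/598) / (109 − 32.4)
  = 1.674 / 76.60 = 0.02185 h⁻¹
t½ = ln2 / k = 0.693147 / 0.02185 = 31.72 h

31.7 h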